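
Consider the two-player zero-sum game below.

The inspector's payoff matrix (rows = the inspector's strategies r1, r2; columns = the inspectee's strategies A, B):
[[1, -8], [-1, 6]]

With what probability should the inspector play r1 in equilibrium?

7/16

Row minima are -8 and -1, so the inspector's maximin is -1; column maxima are 1 and 6, so the inspectee's minimax is 1. These differ, so the equilibrium is in mixed strategies.
Let the inspector play r1 with probability p. The inspectee is indifferent when p − (1−p) = −8p + 6(1−p), giving p = 7/16.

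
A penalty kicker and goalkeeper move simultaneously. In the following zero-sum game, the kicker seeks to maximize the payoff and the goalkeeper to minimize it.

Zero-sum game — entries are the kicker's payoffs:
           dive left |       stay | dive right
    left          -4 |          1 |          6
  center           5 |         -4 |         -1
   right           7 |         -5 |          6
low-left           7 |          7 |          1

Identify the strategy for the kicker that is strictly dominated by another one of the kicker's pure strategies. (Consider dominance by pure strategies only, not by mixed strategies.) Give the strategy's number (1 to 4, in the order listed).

Compare center with low-left: 7 > 5, 7 > -4, 1 > -1.
So low-left strictly dominates center for the kicker; center is strictly dominated.

2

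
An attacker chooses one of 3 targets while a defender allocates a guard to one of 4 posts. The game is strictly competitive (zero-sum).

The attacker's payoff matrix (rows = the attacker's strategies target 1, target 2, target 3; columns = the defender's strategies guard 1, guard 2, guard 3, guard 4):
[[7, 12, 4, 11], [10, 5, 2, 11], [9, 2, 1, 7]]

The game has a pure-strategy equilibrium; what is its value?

Row minima: 4, 2, 1 → the attacker's maximin is 4.
Column maxima: 10, 12, 4, 11 → the defender's minimax is 4.
They coincide at (target 1, guard 3), so the value is 4.

4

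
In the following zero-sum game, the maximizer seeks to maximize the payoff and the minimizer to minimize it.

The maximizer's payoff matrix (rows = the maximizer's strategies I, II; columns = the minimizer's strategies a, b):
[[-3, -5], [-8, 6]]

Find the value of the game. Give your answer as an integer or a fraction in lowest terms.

Row minima are -5 and -8, so the maximizer's maximin is -5; column maxima are -3 and 6, so the minimizer's minimax is -3. These differ, so the equilibrium is in mixed strategies.
Let the maximizer play I with probability p. The minimizer is indifferent when −3p − 8(1−p) = −5p + 6(1−p), giving p = 7/8.
Let the minimizer play a with probability q. The maximizer is indifferent when −3q − 5(1−q) = −8q + 6(1−q), giving q = 11/16.
The value is -3·(11/16) + (-5)·(5/16) = -29/8.

-29/8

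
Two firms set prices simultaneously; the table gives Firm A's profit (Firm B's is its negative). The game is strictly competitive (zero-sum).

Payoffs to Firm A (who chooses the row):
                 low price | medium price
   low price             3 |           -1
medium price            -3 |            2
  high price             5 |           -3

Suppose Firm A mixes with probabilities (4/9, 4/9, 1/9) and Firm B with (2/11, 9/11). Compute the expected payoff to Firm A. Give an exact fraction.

19/99

Against (2/11, 9/11), each row's expected payoff is low price: -3/11; medium price: 12/11; high price: -17/11.
Taking the (4/9, 4/9, 1/9)-weighted average: (4/9)·(-3/11) + (4/9)·(12/11) + (1/9)·(-17/11) = 19/99.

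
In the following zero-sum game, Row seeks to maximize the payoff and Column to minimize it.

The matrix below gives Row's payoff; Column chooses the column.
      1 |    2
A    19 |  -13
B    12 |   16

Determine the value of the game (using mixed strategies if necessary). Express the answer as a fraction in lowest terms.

115/9

Row minima are -13 and 12, so Row's maximin is 12; column maxima are 19 and 16, so Column's minimax is 16. These differ, so the equilibrium is in mixed strategies.
Let Row play A with probability p. Column is indifferent when 19p + 12(1−p) = −13p + 16(1−p), giving p = 1/9.
Let Column play 1 with probability q. Row is indifferent when 19q − 13(1−q) = 12q + 16(1−q), giving q = 29/36.
The value is 19·(29/36) + (-13)·(7/36) = 115/9.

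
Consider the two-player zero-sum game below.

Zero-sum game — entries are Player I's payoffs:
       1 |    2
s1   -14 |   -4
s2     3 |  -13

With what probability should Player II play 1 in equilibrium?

9/26

Row minima are -14 and -13, so Player I's maximin is -13; column maxima are 3 and -4, so Player II's minimax is -4. These differ, so the equilibrium is in mixed strategies.
Let Player II play 1 with probability q. Player I is indifferent when −14q − 4(1−q) = 3q − 13(1−q), giving q = 9/26.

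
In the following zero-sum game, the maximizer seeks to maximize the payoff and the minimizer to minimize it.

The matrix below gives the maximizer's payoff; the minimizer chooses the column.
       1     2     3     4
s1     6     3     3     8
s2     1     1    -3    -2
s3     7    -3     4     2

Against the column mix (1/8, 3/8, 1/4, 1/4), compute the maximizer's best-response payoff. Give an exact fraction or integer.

s1: (6)·(1/8) + (3)·(3/8) + (3)·(1/4) + (8)·(1/4) = 37/8.
s2: (1)·(1/8) + (1)·(3/8) + (-3)·(1/4) + (-2)·(1/4) = -3/4.
s3: (7)·(1/8) + (-3)·(3/8) + (4)·(1/4) + (2)·(1/4) = 5/4.
The best pure response is s1 with expected payoff 37/8.

37/8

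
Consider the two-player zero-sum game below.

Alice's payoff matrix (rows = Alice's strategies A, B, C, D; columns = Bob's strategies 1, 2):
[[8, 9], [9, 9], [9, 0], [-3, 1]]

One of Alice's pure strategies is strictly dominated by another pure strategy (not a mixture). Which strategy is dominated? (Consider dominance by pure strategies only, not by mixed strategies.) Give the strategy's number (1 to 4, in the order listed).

Compare D with A: 8 > -3, 9 > 1.
So A strictly dominates D for Alice; D is strictly dominated.

4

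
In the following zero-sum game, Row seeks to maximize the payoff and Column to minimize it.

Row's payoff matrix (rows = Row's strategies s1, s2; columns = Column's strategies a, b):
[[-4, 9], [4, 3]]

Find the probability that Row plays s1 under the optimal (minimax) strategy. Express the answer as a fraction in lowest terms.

1/14

Row minima are -4 and 3, so Row's maximin is 3; column maxima are 4 and 9, so Column's minimax is 4. These differ, so the equilibrium is in mixed strategies.
Let Row play s1 with probability p. Column is indifferent when −4p + 4(1−p) = 9p + 3(1−p), giving p = 1/14.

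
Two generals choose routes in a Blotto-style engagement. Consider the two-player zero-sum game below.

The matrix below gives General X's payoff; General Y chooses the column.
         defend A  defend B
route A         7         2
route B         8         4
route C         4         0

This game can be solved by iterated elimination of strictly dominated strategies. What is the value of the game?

4

Column defend A is strictly dominated by defend B for General Y (2<7, 4<8, 0<4); eliminate defend A.
Row route C is strictly dominated by row route A (2>0); eliminate route C.
Row route A is strictly dominated by row route B (4>2); eliminate route A.
Only (route B, defend B) remains, with payoff 4.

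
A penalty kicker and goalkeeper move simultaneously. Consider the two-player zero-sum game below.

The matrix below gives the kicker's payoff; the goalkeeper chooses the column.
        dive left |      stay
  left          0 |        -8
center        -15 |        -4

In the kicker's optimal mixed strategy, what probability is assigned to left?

Row minima are -8 and -15, so the kicker's maximin is -8; column maxima are 0 and -4, so the goalkeeper's minimax is -4. These differ, so the equilibrium is in mixed strategies.
Let the kicker play left with probability p. The goalkeeper is indifferent when −15(1−p) = −8p − 4(1−p), giving p = 11/19.

11/19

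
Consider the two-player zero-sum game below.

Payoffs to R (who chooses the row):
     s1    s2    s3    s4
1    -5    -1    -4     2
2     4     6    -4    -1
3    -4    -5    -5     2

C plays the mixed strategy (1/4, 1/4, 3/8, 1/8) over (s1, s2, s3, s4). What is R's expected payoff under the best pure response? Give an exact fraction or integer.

1: (-5)·(1/4) + (-1)·(1/4) + (-4)·(3/8) + (2)·(1/8) = -11/4.
2: (4)·(1/4) + (6)·(1/4) + (-4)·(3/8) + (-1)·(1/8) = 7/8.
3: (-4)·(1/4) + (-5)·(1/4) + (-5)·(3/8) + (2)·(1/8) = -31/8.
The best pure response is 2 with expected payoff 7/8.

7/8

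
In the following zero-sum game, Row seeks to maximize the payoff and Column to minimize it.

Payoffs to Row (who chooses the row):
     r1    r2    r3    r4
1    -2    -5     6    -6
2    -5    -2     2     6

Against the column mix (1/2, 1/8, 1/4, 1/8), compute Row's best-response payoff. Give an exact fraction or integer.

-7/8

1: (-2)·(1/2) + (-5)·(1/8) + (6)·(1/4) + (-6)·(1/8) = -7/8.
2: (-5)·(1/2) + (-2)·(1/8) + (2)·(1/4) + (6)·(1/8) = -3/2.
The best pure response is 1 with expected payoff -7/8.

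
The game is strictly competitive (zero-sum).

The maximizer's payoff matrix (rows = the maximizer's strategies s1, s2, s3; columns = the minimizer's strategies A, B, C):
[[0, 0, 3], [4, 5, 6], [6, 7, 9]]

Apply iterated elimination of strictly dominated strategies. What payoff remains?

6

Column C is strictly dominated by A for the minimizer (0<3, 4<6, 6<9); eliminate C.
Row s1 is strictly dominated by row s2 (4>0, 5>0); eliminate s1.
Column B is strictly dominated by A for the minimizer (4<5, 6<7); eliminate B.
Row s2 is strictly dominated by row s3 (6>4); eliminate s2.
Only (s3, A) remains, with payoff 6.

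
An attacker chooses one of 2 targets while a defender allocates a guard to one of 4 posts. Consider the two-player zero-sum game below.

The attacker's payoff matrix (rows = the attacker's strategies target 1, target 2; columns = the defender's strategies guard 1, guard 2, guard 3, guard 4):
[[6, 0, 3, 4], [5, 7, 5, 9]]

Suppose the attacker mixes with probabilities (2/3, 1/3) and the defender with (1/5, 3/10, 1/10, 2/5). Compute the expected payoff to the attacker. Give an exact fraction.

Against (1/5, 3/10, 1/10, 2/5), each row's expected payoff is target 1: 31/10; target 2: 36/5.
Taking the (2/3, 1/3)-weighted average: (2/3)·(31/10) + (1/3)·(36/5) = 67/15.

67/15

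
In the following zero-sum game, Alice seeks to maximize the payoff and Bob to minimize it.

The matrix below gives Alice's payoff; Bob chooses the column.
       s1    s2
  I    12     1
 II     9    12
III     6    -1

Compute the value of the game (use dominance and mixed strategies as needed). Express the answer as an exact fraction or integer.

Row III is strictly dominated by row I, so Alice never plays it.
The remaining 2×2 game on (I, II) × (s1, s2) has no saddle point. Let Alice play I with probability p; indifference gives 12p + 9(1−p) = p + 12(1−p), so p = 3/14.
Similarly Bob's optimal q on s1 is 11/14, and the value is 12·(11/14) + (1)·(3/14) = 135/14.

135/14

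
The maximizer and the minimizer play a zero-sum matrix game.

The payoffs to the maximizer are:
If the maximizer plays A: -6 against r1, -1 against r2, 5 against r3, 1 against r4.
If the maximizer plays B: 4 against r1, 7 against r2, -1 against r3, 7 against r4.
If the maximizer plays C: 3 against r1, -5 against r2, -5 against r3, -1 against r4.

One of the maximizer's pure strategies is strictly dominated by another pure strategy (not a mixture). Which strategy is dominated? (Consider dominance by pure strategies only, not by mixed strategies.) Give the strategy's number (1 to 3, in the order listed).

3

Compare C with B: 4 > 3, 7 > -5, -1 > -5, 7 > -1.
So B strictly dominates C for the maximizer; C is strictly dominated.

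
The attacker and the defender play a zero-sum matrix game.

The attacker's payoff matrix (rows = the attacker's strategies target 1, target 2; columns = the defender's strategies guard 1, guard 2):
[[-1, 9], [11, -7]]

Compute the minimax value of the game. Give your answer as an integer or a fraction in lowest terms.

23/7

Row minima are -1 and -7, so the attacker's maximin is -1; column maxima are 11 and 9, so the defender's minimax is 9. These differ, so the equilibrium is in mixed strategies.
Let the attacker play target 1 with probability p. The defender is indifferent when −p + 11(1−p) = 9p − 7(1−p), giving p = 9/14.
Let the defender play guard 1 with probability q. The attacker is indifferent when −q + 9(1−q) = 11q − 7(1−q), giving q = 4/7.
The value is -1·(4/7) + (9)·(3/7) = 23/7.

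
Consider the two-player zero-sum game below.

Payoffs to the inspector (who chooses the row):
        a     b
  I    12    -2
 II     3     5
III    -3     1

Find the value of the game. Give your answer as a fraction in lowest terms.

Row III is strictly dominated by row II, so the inspector never plays it.
The remaining 2×2 game on (I, II) × (a, b) has no saddle point. Let the inspector play I with probability p; indifference gives 12p + 3(1−p) = −2p + 5(1−p), so p = 1/8.
Similarly the inspectee's optimal q on a is 7/16, and the value is 12·(7/16) + (-2)·(9/16) = 33/8.

33/8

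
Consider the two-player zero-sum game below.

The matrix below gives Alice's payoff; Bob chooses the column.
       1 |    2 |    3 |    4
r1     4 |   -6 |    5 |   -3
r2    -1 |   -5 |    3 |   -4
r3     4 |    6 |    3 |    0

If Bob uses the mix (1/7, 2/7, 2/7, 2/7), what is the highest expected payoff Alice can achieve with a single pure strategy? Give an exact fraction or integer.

22/7

r1: (4)·(1/7) + (-6)·(2/7) + (5)·(2/7) + (-3)·(2/7) = -4/7.
r2: (-1)·(1/7) + (-5)·(2/7) + (3)·(2/7) + (-4)·(2/7) = -13/7.
r3: (4)·(1/7) + (6)·(2/7) + (3)·(2/7) + (0)·(2/7) = 22/7.
The best pure response is r3 with expected payoff 22/7.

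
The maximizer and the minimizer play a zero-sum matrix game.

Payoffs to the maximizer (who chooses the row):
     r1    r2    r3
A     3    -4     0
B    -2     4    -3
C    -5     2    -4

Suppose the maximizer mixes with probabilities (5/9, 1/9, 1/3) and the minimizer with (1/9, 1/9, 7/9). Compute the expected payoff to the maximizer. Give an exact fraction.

Against (1/9, 1/9, 7/9), each row's expected payoff is A: -1/9; B: -19/9; C: -31/9.
Taking the (5/9, 1/9, 1/3)-weighted average: (5/9)·(-1/9) + (1/9)·(-19/9) + (1/3)·(-31/9) = -13/9.

-13/9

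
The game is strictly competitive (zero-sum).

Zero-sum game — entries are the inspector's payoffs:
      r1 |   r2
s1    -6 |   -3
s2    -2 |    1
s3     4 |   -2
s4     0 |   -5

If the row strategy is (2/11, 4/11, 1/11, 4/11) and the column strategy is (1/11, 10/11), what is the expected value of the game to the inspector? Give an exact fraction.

Against (1/11, 10/11), each row's expected payoff is s1: -36/11; s2: 8/11; s3: -16/11; s4: -50/11.
Taking the (2/11, 4/11, 1/11, 4/11)-weighted average: (2/11)·(-36/11) + (4/11)·(8/11) + (1/11)·(-16/11) + (4/11)·(-50/11) = -256/121.

-256/121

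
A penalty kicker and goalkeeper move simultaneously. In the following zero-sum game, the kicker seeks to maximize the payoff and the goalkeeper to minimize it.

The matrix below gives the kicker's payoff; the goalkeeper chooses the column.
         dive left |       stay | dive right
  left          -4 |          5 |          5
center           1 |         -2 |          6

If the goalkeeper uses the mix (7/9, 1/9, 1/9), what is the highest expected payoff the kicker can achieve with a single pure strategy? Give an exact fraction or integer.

left: (-4)·(7/9) + (5)·(1/9) + (5)·(1/9) = -2.
center: (1)·(7/9) + (-2)·(1/9) + (6)·(1/9) = 11/9.
The best pure response is center with expected payoff 11/9.

11/9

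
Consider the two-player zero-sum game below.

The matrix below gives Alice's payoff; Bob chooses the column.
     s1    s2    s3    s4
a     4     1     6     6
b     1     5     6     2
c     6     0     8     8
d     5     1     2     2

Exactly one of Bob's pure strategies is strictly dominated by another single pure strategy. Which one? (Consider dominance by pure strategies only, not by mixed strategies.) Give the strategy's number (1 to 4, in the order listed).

Bob prefers columns that give Alice less. Compare s3 with s2: 1 < 6, 5 < 6, 0 < 8, 1 < 2.
So s2 strictly dominates s3 for Bob; s3 is strictly dominated.

3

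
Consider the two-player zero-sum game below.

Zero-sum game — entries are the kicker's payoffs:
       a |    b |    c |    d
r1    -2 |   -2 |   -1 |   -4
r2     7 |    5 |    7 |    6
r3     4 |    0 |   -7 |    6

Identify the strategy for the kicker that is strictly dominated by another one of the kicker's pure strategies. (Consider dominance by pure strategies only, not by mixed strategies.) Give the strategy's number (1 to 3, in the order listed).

1

Compare r1 with r2: 7 > -2, 5 > -2, 7 > -1, 6 > -4.
So r2 strictly dominates r1 for the kicker; r1 is strictly dominated.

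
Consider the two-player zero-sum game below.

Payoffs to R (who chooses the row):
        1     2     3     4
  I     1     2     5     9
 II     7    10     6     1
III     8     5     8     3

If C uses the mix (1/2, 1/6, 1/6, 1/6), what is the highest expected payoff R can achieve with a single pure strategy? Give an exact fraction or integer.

I: (1)·(1/2) + (2)·(1/6) + (5)·(1/6) + (9)·(1/6) = 19/6.
II: (7)·(1/2) + (10)·(1/6) + (6)·(1/6) + (1)·(1/6) = 19/3.
III: (8)·(1/2) + (5)·(1/6) + (8)·(1/6) + (3)·(1/6) = 20/3.
The best pure response is III with expected payoff 20/3.

20/3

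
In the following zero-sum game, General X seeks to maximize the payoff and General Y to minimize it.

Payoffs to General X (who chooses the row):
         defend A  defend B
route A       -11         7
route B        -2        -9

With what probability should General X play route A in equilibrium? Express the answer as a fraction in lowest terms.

7/25

Row minima are -11 and -9, so General X's maximin is -9; column maxima are -2 and 7, so General Y's minimax is -2. These differ, so the equilibrium is in mixed strategies.
Let General X play route A with probability p. General Y is indifferent when −11p − 2(1−p) = 7p − 9(1−p), giving p = 7/25.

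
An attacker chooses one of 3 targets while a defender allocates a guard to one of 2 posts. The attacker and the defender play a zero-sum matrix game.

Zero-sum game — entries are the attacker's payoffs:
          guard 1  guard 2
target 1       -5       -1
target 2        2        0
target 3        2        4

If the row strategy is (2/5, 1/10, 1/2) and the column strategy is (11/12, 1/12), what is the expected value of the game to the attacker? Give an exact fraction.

-3/5

Against (11/12, 1/12), each row's expected payoff is target 1: -14/3; target 2: 11/6; target 3: 13/6.
Taking the (2/5, 1/10, 1/2)-weighted average: (2/5)·(-14/3) + (1/10)·(11/6) + (1/2)·(13/6) = -3/5.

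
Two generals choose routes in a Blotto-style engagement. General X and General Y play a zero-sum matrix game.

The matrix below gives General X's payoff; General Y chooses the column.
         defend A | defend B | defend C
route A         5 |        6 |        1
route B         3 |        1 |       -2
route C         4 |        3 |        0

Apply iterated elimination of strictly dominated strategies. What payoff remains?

Column defend A is strictly dominated by defend C for General Y (1<5, -2<3, 0<4); eliminate defend A.
Column defend B is strictly dominated by defend C for General Y (1<6, -2<1, 0<3); eliminate defend B.
Row route B is strictly dominated by row route A (1>-2); eliminate route B.
Row route C is strictly dominated by row route A (1>0); eliminate route C.
Only (route A, defend C) remains, with payoff 1.

1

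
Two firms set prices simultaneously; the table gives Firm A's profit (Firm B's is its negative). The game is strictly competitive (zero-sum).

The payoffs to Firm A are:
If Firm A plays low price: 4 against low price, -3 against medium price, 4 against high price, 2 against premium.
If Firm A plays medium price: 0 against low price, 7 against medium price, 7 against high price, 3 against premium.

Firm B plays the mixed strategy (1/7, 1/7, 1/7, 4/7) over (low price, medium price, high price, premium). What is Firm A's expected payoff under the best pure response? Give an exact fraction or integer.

low price: (4)·(1/7) + (-3)·(1/7) + (4)·(1/7) + (2)·(4/7) = 13/7.
medium price: (0)·(1/7) + (7)·(1/7) + (7)·(1/7) + (3)·(4/7) = 26/7.
The best pure response is medium price with expected payoff 26/7.

26/7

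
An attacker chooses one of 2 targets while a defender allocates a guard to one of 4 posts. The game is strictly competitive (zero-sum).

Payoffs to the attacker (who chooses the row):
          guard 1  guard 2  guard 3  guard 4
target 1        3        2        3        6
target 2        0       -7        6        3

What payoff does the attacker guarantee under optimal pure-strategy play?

2

Row minima: 2, -7 → the attacker's maximin is 2.
Column maxima: 3, 2, 6, 6 → the defender's minimax is 2.
They coincide at (target 1, guard 2), so the value is 2.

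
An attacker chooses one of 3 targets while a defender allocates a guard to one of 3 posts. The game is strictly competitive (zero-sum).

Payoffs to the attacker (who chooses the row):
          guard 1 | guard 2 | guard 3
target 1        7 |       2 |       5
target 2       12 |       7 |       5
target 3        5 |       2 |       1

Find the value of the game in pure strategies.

Row minima: 2, 5, 1 → the attacker's maximin is 5.
Column maxima: 12, 7, 5 → the defender's minimax is 5.
They coincide at (target 2, guard 3), so the value is 5.

5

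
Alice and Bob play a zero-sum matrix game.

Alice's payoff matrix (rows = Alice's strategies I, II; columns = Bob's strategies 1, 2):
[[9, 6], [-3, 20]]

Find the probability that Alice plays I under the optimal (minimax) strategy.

23/26

Row minima are 6 and -3, so Alice's maximin is 6; column maxima are 9 and 20, so Bob's minimax is 9. These differ, so the equilibrium is in mixed strategies.
Let Alice play I with probability p. Bob is indifferent when 9p − 3(1−p) = 6p + 20(1−p), giving p = 23/26.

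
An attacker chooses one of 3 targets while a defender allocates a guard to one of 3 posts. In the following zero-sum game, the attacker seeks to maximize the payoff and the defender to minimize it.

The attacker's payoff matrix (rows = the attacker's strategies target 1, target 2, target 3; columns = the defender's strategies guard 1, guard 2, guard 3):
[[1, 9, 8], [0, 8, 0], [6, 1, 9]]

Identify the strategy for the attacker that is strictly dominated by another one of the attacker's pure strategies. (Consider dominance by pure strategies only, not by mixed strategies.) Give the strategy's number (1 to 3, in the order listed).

2

Compare target 2 with target 1: 1 > 0, 9 > 8, 8 > 0.
So target 1 strictly dominates target 2 for the attacker; target 2 is strictly dominated.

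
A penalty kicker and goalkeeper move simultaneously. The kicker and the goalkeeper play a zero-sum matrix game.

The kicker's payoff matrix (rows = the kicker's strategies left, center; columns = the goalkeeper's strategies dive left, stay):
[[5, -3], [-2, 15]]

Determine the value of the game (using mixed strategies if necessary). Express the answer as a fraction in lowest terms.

Row minima are -3 and -2, so the kicker's maximin is -2; column maxima are 5 and 15, so the goalkeeper's minimax is 5. These differ, so the equilibrium is in mixed strategies.
Let the kicker play left with probability p. The goalkeeper is indifferent when 5p − 2(1−p) = −3p + 15(1−p), giving p = 17/25.
Let the goalkeeper play dive left with probability q. The kicker is indifferent when 5q − 3(1−q) = −2q + 15(1−q), giving q = 18/25.
The value is 5·(18/25) + (-3)·(7/25) = 69/25.

69/25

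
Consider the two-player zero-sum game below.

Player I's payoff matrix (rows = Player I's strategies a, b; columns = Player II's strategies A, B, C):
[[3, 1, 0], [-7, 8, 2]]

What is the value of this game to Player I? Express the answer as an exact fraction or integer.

1/2

Column B is strictly dominated by C for Player II (it gives Player I more in every row).
The remaining 2×2 game on (a, b) × (A, C) has no saddle point. Let Player I play a with probability p; indifference gives 3p − 7(1−p) = 2(1−p), so p = 3/4.
Similarly Player II's optimal q on A is 1/6, and the value is 3·(1/6) + (0)·(5/6) = 1/2.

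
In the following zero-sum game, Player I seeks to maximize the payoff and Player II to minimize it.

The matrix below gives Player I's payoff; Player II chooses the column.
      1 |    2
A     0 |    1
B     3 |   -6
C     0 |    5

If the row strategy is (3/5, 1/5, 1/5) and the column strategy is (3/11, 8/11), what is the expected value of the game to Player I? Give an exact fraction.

Against (3/11, 8/11), each row's expected payoff is A: 8/11; B: -39/11; C: 40/11.
Taking the (3/5, 1/5, 1/5)-weighted average: (3/5)·(8/11) + (1/5)·(-39/11) + (1/5)·(40/11) = 5/11.

5/11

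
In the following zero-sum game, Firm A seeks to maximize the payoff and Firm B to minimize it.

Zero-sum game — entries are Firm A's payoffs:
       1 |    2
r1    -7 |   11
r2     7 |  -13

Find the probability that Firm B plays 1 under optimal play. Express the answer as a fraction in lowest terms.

Row minima are -7 and -13, so Firm A's maximin is -7; column maxima are 7 and 11, so Firm B's minimax is 7. These differ, so the equilibrium is in mixed strategies.
Let Firm B play 1 with probability q. Firm A is indifferent when −7q + 11(1−q) = 7q − 13(1−q), giving q = 12/19.

12/19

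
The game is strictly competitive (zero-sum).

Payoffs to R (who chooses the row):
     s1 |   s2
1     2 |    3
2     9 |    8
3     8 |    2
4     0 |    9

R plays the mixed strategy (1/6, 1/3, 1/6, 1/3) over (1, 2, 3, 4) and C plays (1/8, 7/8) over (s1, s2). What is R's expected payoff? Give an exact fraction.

301/48

Against (1/8, 7/8), each row's expected payoff is 1: 23/8; 2: 65/8; 3: 11/4; 4: 63/8.
Taking the (1/6, 1/3, 1/6, 1/3)-weighted average: (1/6)·(23/8) + (1/3)·(65/8) + (1/6)·(11/4) + (1/3)·(63/8) = 301/48.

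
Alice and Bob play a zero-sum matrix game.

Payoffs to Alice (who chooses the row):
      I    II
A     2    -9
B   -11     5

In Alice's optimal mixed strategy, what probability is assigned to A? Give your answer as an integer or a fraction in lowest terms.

16/27

Row minima are -9 and -11, so Alice's maximin is -9; column maxima are 2 and 5, so Bob's minimax is 2. These differ, so the equilibrium is in mixed strategies.
Let Alice play A with probability p. Bob is indifferent when 2p − 11(1−p) = −9p + 5(1−p), giving p = 16/27.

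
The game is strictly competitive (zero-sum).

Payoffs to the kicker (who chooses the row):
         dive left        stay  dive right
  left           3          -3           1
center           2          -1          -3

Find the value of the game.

-5/3

Column dive left is strictly dominated by stay for the goalkeeper (it gives the kicker more in every row).
The remaining 2×2 game on (left, center) × (stay, dive right) has no saddle point. Let the kicker play left with probability p; indifference gives −3p − (1−p) = p − 3(1−p), so p = 1/3.
Similarly the goalkeeper's optimal q on stay is 2/3, and the value is -3·(2/3) + (1)·(1/3) = -5/3.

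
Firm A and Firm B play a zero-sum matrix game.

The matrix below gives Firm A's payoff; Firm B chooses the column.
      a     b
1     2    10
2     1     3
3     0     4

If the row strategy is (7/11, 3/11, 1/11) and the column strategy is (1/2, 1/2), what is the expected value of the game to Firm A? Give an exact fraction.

50/11

Against (1/2, 1/2), each row's expected payoff is 1: 6; 2: 2; 3: 2.
Taking the (7/11, 3/11, 1/11)-weighted average: (7/11)·(6) + (3/11)·(2) + (1/11)·(2) = 50/11.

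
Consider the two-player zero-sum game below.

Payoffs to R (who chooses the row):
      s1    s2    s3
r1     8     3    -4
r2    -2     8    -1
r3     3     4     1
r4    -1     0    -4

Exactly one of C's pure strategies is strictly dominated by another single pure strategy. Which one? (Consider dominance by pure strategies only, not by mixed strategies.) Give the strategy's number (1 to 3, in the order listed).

C prefers columns that give R less. Compare s2 with s3: -4 < 3, -1 < 8, 1 < 4, -4 < 0.
So s3 strictly dominates s2 for C; s2 is strictly dominated.

2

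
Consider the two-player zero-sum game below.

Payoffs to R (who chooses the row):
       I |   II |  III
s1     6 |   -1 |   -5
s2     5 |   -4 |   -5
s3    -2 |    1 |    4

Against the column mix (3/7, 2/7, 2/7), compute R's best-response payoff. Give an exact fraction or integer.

6/7

s1: (6)·(3/7) + (-1)·(2/7) + (-5)·(2/7) = 6/7.
s2: (5)·(3/7) + (-4)·(2/7) + (-5)·(2/7) = -3/7.
s3: (-2)·(3/7) + (1)·(2/7) + (4)·(2/7) = 4/7.
The best pure response is s1 with expected payoff 6/7.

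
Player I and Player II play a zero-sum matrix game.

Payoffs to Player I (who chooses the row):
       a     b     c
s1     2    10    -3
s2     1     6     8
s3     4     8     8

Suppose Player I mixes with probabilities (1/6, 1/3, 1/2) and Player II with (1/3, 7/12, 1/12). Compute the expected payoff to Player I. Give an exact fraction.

Against (1/3, 7/12, 1/12), each row's expected payoff is s1: 25/4; s2: 9/2; s3: 20/3.
Taking the (1/6, 1/3, 1/2)-weighted average: (1/6)·(25/4) + (1/3)·(9/2) + (1/2)·(20/3) = 47/8.

47/8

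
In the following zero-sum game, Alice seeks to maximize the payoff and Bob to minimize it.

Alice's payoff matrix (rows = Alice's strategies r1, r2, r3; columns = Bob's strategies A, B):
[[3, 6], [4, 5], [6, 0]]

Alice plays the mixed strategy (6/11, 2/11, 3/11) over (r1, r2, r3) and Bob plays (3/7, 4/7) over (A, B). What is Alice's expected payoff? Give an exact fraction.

Against (3/7, 4/7), each row's expected payoff is r1: 33/7; r2: 32/7; r3: 18/7.
Taking the (6/11, 2/11, 3/11)-weighted average: (6/11)·(33/7) + (2/11)·(32/7) + (3/11)·(18/7) = 316/77.

316/77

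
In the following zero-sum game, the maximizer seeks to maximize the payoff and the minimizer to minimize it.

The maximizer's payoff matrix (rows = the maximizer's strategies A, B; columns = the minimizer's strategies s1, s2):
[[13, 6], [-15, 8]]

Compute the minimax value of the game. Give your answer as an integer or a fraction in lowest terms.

97/15

Row minima are 6 and -15, so the maximizer's maximin is 6; column maxima are 13 and 8, so the minimizer's minimax is 8. These differ, so the equilibrium is in mixed strategies.
Let the maximizer play A with probability p. The minimizer is indifferent when 13p − 15(1−p) = 6p + 8(1−p), giving p = 23/30.
Let the minimizer play s1 with probability q. The maximizer is indifferent when 13q + 6(1−q) = −15q + 8(1−q), giving q = 1/15.
The value is 13·(1/15) + (6)·(14/15) = 97/15.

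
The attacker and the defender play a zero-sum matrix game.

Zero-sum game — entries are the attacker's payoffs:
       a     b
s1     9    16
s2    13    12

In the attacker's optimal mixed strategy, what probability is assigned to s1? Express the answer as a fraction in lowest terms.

1/8

Row minima are 9 and 12, so the attacker's maximin is 12; column maxima are 13 and 16, so the defender's minimax is 13. These differ, so the equilibrium is in mixed strategies.
Let the attacker play s1 with probability p. The defender is indifferent when 9p + 13(1−p) = 16p + 12(1−p), giving p = 1/8.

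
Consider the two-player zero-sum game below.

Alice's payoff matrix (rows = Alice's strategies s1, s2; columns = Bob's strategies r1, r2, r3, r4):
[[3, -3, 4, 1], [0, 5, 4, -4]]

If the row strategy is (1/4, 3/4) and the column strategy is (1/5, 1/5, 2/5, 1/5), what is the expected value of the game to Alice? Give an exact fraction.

Against (1/5, 1/5, 2/5, 1/5), each row's expected payoff is s1: 9/5; s2: 9/5.
Taking the (1/4, 3/4)-weighted average: (1/4)·(9/5) + (3/4)·(9/5) = 9/5.

9/5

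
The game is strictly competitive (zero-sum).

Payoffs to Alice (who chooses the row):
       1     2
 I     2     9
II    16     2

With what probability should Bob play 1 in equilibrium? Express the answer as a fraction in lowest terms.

Row minima are 2 and 2, so Alice's maximin is 2; column maxima are 16 and 9, so Bob's minimax is 9. These differ, so the equilibrium is in mixed strategies.
Let Bob play 1 with probability q. Alice is indifferent when 2q + 9(1−q) = 16q + 2(1−q), giving q = 1/3.

1/3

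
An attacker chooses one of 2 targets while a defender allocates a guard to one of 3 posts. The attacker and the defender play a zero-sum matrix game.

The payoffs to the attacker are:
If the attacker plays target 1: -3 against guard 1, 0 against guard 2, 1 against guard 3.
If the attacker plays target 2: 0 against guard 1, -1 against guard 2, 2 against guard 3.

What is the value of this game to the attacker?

Column guard 3 is strictly dominated by guard 1 for the defender (it gives the attacker more in every row).
The remaining 2×2 game on (target 1, target 2) × (guard 1, guard 2) has no saddle point. Let the attacker play target 1 with probability p; indifference gives −3p = −(1−p), so p = 1/4.
Similarly the defender's optimal q on guard 1 is 1/4, and the value is -3·(1/4) + (0)·(3/4) = -3/4.

-3/4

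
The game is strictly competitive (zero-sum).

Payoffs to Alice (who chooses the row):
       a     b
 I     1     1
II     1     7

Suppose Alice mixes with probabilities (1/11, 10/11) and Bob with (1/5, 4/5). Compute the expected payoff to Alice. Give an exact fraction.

Against (1/5, 4/5), each row's expected payoff is I: 1; II: 29/5.
Taking the (1/11, 10/11)-weighted average: (1/11)·(1) + (10/11)·(29/5) = 59/11.

59/11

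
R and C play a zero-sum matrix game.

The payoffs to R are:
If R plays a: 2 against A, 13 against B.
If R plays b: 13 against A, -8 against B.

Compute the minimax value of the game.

185/32

Row minima are 2 and -8, so R's maximin is 2; column maxima are 13 and 13, so C's minimax is 13. These differ, so the equilibrium is in mixed strategies.
Let R play a with probability p. C is indifferent when 2p + 13(1−p) = 13p − 8(1−p), giving p = 21/32.
Let C play A with probability q. R is indifferent when 2q + 13(1−q) = 13q − 8(1−q), giving q = 21/32.
The value is 2·(21/32) + (13)·(11/32) = 185/32.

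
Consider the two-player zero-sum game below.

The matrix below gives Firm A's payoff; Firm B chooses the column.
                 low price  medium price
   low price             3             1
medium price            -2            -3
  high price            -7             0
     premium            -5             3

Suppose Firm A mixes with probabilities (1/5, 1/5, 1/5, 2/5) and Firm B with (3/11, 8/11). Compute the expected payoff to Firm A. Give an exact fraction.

-16/55

Against (3/11, 8/11), each row's expected payoff is low price: 17/11; medium price: -30/11; high price: -21/11; premium: 9/11.
Taking the (1/5, 1/5, 1/5, 2/5)-weighted average: (1/5)·(17/11) + (1/5)·(-30/11) + (1/5)·(-21/11) + (2/5)·(9/11) = -16/55.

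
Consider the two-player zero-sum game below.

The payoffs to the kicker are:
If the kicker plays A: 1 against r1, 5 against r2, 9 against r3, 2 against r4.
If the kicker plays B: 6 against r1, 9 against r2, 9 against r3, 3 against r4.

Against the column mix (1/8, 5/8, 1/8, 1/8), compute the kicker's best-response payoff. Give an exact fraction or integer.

63/8

A: (1)·(1/8) + (5)·(5/8) + (9)·(1/8) + (2)·(1/8) = 37/8.
B: (6)·(1/8) + (9)·(5/8) + (9)·(1/8) + (3)·(1/8) = 63/8.
The best pure response is B with expected payoff 63/8.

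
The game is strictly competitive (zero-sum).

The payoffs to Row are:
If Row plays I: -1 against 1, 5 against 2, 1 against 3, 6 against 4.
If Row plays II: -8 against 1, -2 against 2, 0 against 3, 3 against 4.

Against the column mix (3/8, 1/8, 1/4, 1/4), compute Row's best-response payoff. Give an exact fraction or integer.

I: (-1)·(3/8) + (5)·(1/8) + (1)·(1/4) + (6)·(1/4) = 2.
II: (-8)·(3/8) + (-2)·(1/8) + (0)·(1/4) + (3)·(1/4) = -5/2.
The best pure response is I with expected payoff 2.

2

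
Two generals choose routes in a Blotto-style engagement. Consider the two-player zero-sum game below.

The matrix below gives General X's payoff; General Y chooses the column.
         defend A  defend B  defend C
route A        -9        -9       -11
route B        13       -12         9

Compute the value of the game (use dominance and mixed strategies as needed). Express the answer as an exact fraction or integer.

Column defend A is strictly dominated by defend C for General Y (it gives General X more in every row).
The remaining 2×2 game on (route A, route B) × (defend B, defend C) has no saddle point. Let General X play route A with probability p; indifference gives −9p − 12(1−p) = −11p + 9(1−p), so p = 21/23.
Similarly General Y's optimal q on defend B is 20/23, and the value is -9·(20/23) + (-11)·(3/23) = -213/23.

-213/23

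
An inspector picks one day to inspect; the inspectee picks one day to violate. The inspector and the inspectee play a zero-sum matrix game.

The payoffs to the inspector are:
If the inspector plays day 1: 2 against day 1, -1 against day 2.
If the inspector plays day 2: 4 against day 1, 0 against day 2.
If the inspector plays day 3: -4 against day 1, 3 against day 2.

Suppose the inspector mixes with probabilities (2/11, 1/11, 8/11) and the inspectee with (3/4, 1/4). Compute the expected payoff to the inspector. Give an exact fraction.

-25/22

Against (3/4, 1/4), each row's expected payoff is day 1: 5/4; day 2: 3; day 3: -9/4.
Taking the (2/11, 1/11, 8/11)-weighted average: (2/11)·(5/4) + (1/11)·(3) + (8/11)·(-9/4) = -25/22.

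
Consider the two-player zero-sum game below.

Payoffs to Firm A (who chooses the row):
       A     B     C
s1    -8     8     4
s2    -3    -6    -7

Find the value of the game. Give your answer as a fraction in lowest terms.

-17/4

Column B is strictly dominated by C for Firm B (it gives Firm A more in every row).
The remaining 2×2 game on (s1, s2) × (A, C) has no saddle point. Let Firm A play s1 with probability p; indifference gives −8p − 3(1−p) = 4p − 7(1−p), so p = 1/4.
Similarly Firm B's optimal q on A is 11/16, and the value is -8·(11/16) + (4)·(5/16) = -17/4.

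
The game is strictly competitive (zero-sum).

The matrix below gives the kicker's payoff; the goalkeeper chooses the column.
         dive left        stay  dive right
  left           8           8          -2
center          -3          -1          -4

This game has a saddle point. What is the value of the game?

Row minima: -2, -4 → the kicker's maximin is -2.
Column maxima: 8, 8, -2 → the goalkeeper's minimax is -2.
They coincide at (left, dive right), so the value is -2.

-2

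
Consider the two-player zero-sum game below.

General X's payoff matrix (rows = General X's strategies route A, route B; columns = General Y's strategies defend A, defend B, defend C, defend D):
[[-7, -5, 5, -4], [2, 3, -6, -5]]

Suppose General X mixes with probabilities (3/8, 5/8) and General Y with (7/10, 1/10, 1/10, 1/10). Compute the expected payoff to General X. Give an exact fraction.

-129/80

Against (7/10, 1/10, 1/10, 1/10), each row's expected payoff is route A: -53/10; route B: 3/5.
Taking the (3/8, 5/8)-weighted average: (3/8)·(-53/10) + (5/8)·(3/5) = -129/80.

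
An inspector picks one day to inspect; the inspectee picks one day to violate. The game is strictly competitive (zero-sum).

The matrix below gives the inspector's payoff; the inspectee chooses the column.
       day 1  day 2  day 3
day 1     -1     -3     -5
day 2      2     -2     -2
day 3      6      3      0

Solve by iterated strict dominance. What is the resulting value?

Column day 1 is strictly dominated by day 2 for the inspectee (-3<-1, -2<2, 3<6); eliminate day 1.
Row day 1 is strictly dominated by row day 2 (-2>-3, -2>-5); eliminate day 1.
Row day 2 is strictly dominated by row day 3 (3>-2, 0>-2); eliminate day 2.
Column day 2 is strictly dominated by day 3 for the inspectee (0<3); eliminate day 2.
Only (day 3, day 3) remains, with payoff 0.

0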